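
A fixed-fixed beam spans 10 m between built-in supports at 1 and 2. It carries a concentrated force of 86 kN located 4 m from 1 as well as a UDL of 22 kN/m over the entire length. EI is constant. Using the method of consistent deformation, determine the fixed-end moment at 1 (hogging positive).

Take the two fixed-end moments M_1, M_2 as redundants; the released structure is the simple span 12.
On the primary (simply-supported) span, the end slopes from the loading are:
  at 1: point load 86 at a = 4: Pab(L + b)/(6LEI) = 550.4/EI
  at 2: point load 86 at a = 4: Pab(L + a)/(6LEI) = 481.6/EI
  at 1: UDL 22: wL³/(24EI) = 916.7/EI
  at 2: UDL 22: wL³/(24EI) = 916.7/EI
  θ_10 = 1467/EI,  θ_20 = 1398/EI
Flexibility coefficients: a unit moment at one end gives L/(3EI) there and L/(6EI) at the far end, so f₁₁ = f₂₂ = 3.333/EI and f₁₂ = f₂₁ = 1.667/EI.
Compatibility — zero rotation at each built-in end:
  3.333 M_1 + 1.667 M_2 = 1467
  1.667 M_1 + 3.333 M_2 = 1398
Solving the pair gives M_1 = 307.2 kN·m and M_2 = 265.9 kN·m (hogging).

M_1 = 307.2 kN·m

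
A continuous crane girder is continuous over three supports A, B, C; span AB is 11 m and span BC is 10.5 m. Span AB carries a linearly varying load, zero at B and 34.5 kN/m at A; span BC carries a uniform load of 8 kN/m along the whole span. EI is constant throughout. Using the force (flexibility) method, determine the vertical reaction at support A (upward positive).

R_A = 110.3 kN

Insert a hinge at B; M_B is the redundant, and each span becomes simply supported.
Rotations at B on the released spans (each span's end-slope, ×1/EI):
  span AB: triangular load, peak 34.5: 7w₀L³/(360EI) = 892.9/EI
  span BC: UDL 8: wL³/(24EI) = 385.9/EI
  relative rotation θ_0 = (892.9 + 385.9)/EI = 1279/EI
A unit hogging moment at B produces rotation L₁/(3EI) + L₂/(3EI) = 7.167/EI.
Compatibility: M_B·(L₁+L₂)/(3EI) = θ_0, giving M_B = 178.4 kN·m (hogging).
Span AB, ΣM about A with M_B applied at B: R_B^{AB}·11 = 695.8 + 178.4, so R_B^{AB} = 79.47 kN and R_A = 189.8 − 79.47 = 110.3 kN.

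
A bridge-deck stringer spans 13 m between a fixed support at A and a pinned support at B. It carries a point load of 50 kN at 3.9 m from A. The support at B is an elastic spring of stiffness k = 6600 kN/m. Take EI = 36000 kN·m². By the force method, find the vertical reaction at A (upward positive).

R_A = 43.97 kN

Release the roller at B. Primary structure: cantilever fixed at A.
Downward deflection at the released point B due to the loads:
  point load 50 at a = 3.9: Pa²(3L − a)/(6EI) = 4449/EI
Flexibility coefficient — unit upward force at B: δ_{BB} = L³/(3EI) = 732.3/EI.
With EI = 36000 kN·m²: δ_0 = 0.12358 m and δ_{BB} = 0.020343 m/kN.
Compatibility — the spring shortens by R_B/k under the reaction it provides: δ_0 − R_B·δ_{BB} = R_B/k. With 1/k = 0.000152 m/kN, R_B = δ_0 / (δ_{BB} + 1/k) = 0.12358 / (0.020343 + 0.000152) = 6.03 kN.
Vertical equilibrium: R_A = ΣP − R_B = 50 − 6.03 = 43.97 kN.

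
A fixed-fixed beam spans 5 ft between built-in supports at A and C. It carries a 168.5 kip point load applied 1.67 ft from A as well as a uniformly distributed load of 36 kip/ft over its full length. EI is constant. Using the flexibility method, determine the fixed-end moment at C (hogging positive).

M_C = 137.6 kip·ft

Release both end moments; the primary structure is a simply-supported span AC with redundants M_A and M_C.
On the primary (simply-supported) span, the end slopes from the loading are:
  at A: point load 168.5 at a = 1.67: Pab(L + b)/(6LEI) = 260.2/EI
  at C: point load 168.5 at a = 1.67: Pab(L + a)/(6LEI) = 208.3/EI
  at A: UDL 36: wL³/(24EI) = 187.5/EI
  at C: UDL 36: wL³/(24EI) = 187.5/EI
  θ_A0 = 447.7/EI,  θ_C0 = 395.8/EI
Flexibility coefficients: a unit moment at one end gives L/(3EI) there and L/(6EI) at the far end, so f₁₁ = f₂₂ = 1.667/EI and f₁₂ = f₂₁ = 0.8333/EI.
Compatibility — zero rotation at each built-in end:
  1.667 M_A + 0.8333 M_C = 447.7
  0.8333 M_A + 1.667 M_C = 395.8
Solving the pair gives M_A = 199.8 kip·ft and M_C = 137.6 kip·ft (hogging).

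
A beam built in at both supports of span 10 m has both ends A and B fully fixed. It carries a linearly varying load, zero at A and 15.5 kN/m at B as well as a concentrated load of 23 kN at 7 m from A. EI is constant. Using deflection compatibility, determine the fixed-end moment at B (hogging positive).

Release both end moments; the primary structure is a simply-supported span AB with redundants M_A and M_B.
On the primary (simply-supported) span, the end slopes from the loading are:
  at A: triangular load, peak 15.5: 7w₀L³/(360EI) = 301.4/EI
  at B: triangular load, peak 15.5: w₀L³/(45EI) = 344.4/EI
  at A: point load 23 at a = 7: Pab(L + b)/(6LEI) = 104.7/EI
  at B: point load 23 at a = 7: Pab(L + a)/(6LEI) = 136.8/EI
  θ_A0 = 406/EI,  θ_B0 = 481.3/EI
Flexibility coefficients: a unit moment at one end gives L/(3EI) there and L/(6EI) at the far end, so f₁₁ = f₂₂ = 3.333/EI and f₁₂ = f₂₁ = 1.667/EI.
Compatibility — zero rotation at each built-in end:
  3.333 M_A + 1.667 M_B = 406
  1.667 M_A + 3.333 M_B = 481.3
Solving the pair gives M_A = 66.16 kN·m and M_B = 111.3 kN·m (hogging).

M_B = 111.3 kN·m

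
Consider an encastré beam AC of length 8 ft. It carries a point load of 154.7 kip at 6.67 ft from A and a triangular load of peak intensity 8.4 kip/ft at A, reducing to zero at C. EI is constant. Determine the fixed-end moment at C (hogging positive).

Release both end moments; the primary structure is a simply-supported span AC with redundants M_A and M_C.
Simple-span end rotations at A and C under the given loads:
  at A: point load 154.7 at a = 6.67: Pab(L + b)/(6LEI) = 266.8/EI
  at C: point load 154.7 at a = 6.67: Pab(L + a)/(6LEI) = 419.4/EI
  at A: triangular load, peak 8.4: w₀L³/(45EI) = 95.57/EI
  at C: triangular load, peak 8.4: 7w₀L³/(360EI) = 83.63/EI
  θ_A0 = 362.3/EI,  θ_C0 = 503.1/EI
Flexibility coefficients: a unit moment at one end gives L/(3EI) there and L/(6EI) at the far end, so f₁₁ = f₂₂ = 2.667/EI and f₁₂ = f₂₁ = 1.333/EI.
Compatibility — zero rotation at each built-in end:
  2.667 M_A + 1.333 M_C = 362.3
  1.333 M_A + 2.667 M_C = 503.1
Solving the pair gives M_A = 55.4 kip·ft and M_C = 160.9 kip·ft (hogging).

M_C = 160.9 kip·ft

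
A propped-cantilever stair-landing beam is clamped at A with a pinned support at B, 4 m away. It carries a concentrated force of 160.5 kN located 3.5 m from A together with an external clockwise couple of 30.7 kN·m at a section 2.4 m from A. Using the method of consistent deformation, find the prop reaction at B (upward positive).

Release the roller at B. Primary structure: cantilever fixed at A.
Downward deflection at the released point B due to the loads:
  point load 160.5 at a = 3.5: Pa²(3L − a)/(6EI) = 2785/EI
  clockwise couple 30.7 at a = 2.4: M₀a(2L − a)/(2EI) = 206.3/EI
  δ_0 = 2992/EI
Flexibility coefficient — unit upward force at B: δ_{BB} = L³/(3EI) = 21.33/EI.
The prop prevents deflection at B: R_B = δ_0/δ_{BB} = 2992/21.33 = 140.2 kN.

R_B = 140.2 kN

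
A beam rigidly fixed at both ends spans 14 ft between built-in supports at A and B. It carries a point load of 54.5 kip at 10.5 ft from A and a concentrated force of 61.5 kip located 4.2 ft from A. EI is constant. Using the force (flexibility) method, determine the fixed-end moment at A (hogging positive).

Release both end moments; the primary structure is a simply-supported span AB with redundants M_A and M_B.
On the primary (simply-supported) span, the end slopes from the loading are:
  at A: point load 54.5 at a = 10.5: Pab(L + b)/(6LEI) = 417.3/EI
  at B: point load 54.5 at a = 10.5: Pab(L + a)/(6LEI) = 584.2/EI
  at A: point load 61.5 at a = 4.2: Pab(L + b)/(6LEI) = 717.2/EI
  at B: point load 61.5 at a = 4.2: Pab(L + a)/(6LEI) = 548.5/EI
  θ_A0 = 1134/EI,  θ_B0 = 1133/EI
Flexibility coefficients: a unit moment at one end gives L/(3EI) there and L/(6EI) at the far end, so f₁₁ = f₂₂ = 4.667/EI and f₁₂ = f₂₁ = 2.333/EI.
Compatibility — zero rotation at each built-in end:
  4.667 M_A + 2.333 M_B = 1134
  2.333 M_A + 4.667 M_B = 1133
Solving the pair gives M_A = 162.3 kip·ft and M_B = 161.5 kip·ft (hogging).

M_A = 162.3 kip·ft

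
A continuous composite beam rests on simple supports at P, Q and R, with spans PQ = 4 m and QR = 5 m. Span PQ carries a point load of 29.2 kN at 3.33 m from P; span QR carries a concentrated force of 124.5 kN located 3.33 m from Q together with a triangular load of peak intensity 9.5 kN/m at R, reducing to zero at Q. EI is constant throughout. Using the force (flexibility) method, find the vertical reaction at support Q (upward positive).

R_Q = 103.3 kN

Release continuity at Q by inserting a hinge; the redundant is the internal moment M_Q. The primary structure is two simply-supported spans PQ and QR.
Discontinuity in slope at Q on the released structure — sum the simple-span end rotations:
  span PQ: point load 29.2 at a = 3.33: Pab(L + a)/(6LEI) = 19.9/EI
  span QR: point load 124.5 at a = 3.33: Pab(L + b)/(6LEI) = 153.9/EI
  span QR: triangular load, peak 9.5: 7w₀L³/(360EI) = 23.09/EI
  relative rotation θ_0 = (19.9 + 177)/EI = 196.9/EI
A unit hogging moment at Q produces rotation L₁/(3EI) + L₂/(3EI) = 3/EI.
Slope continuity at Q: θ_0 = M_Q·3/EI, so M_Q = 196.9/3 = 65.64 kN·m (hogging).
Span PQ, ΣM about P with M_Q applied at Q: R_Q^{PQ}·4 = 97.24 + 65.64, so R_Q^{PQ} = 40.72 kN and R_P = 29.2 − 40.72 = -11.52 kN.
Span QR, ΣM about R: R_Q^{QR}·5 = 247.5 + 65.64, so R_Q^{QR} = 62.63 kN and R_R = 148.2 − 62.63 = 85.62 kN.
R_Q = 40.72 + 62.63 = 103.3 kN.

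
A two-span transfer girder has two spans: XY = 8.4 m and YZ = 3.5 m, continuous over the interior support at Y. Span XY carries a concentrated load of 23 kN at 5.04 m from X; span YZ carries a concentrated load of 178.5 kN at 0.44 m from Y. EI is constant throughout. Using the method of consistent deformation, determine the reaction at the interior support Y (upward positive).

Release continuity at Y by inserting a hinge; the redundant is the internal moment M_Y. The primary structure is two simply-supported spans XY and YZ.
Discontinuity in slope at Y on the released structure — sum the simple-span end rotations:
  span XY: point load 23 at a = 5.04: Pab(L + a)/(6LEI) = 103.9/EI
  span YZ: point load 178.5 at a = 0.44: Pab(L + b)/(6LEI) = 75.08/EI
  relative rotation θ_0 = (103.9 + 75.08)/EI = 178.9/EI
A unit hogging moment at Y produces rotation L₁/(3EI) + L₂/(3EI) = 3.967/EI.
Slope continuity at Y: θ_0 = M_Y·3.967/EI, so M_Y = 178.9/3.967 = 45.11 kN·m (hogging).
Span XY, ΣM about X with M_Y applied at Y: R_Y^{XY}·8.4 = 115.9 + 45.11, so R_Y^{XY} = 19.17 kN and R_X = 23 − 19.17 = 3.83 kN.
Span YZ, ΣM about Z: R_Y^{YZ}·3.5 = 546.2 + 45.11, so R_Y^{YZ} = 168.9 kN and R_Z = 178.5 − 168.9 = 9.551 kN.
R_Y = 19.17 + 168.9 = 188.1 kN.

R_Y = 188.1 kN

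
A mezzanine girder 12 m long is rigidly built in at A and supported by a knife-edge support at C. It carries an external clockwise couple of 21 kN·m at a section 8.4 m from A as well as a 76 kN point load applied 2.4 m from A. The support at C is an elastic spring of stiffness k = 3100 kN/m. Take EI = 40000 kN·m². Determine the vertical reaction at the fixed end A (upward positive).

Remove the prop at C; the released (primary) structure is a cantilever built in at A.
Primary-structure tip deflection at C by superposition:
  clockwise couple 21 at a = 8.4: M₀a(2L − a)/(2EI) = 1376/EI
  point load 76 at a = 2.4: Pa²(3L − a)/(6EI) = 2451/EI
  δ_0 = 3827/EI
Tip deflection under a unit load at C: L³/(3EI) = 576/EI.
With EI = 40000 kN·m²: δ_0 = 0.095684 m and δ_{CC} = 0.0144 m/kN.
Compatibility — the spring shortens by R_C/k under the reaction it provides: δ_0 − R_C·δ_{CC} = R_C/k. With 1/k = 0.000323 m/kN, R_C = δ_0 / (δ_{CC} + 1/k) = 0.095684 / (0.0144 + 0.000323) = 6.499 kN.
Vertical equilibrium: R_A = ΣP − R_C = 76 − 6.499 = 69.5 kN.

R_A = 69.5 kN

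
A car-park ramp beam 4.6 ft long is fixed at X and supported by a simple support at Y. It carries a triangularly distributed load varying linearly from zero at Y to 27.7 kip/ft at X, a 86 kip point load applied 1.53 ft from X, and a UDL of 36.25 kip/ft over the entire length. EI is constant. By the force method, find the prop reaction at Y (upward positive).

Take the reaction at Y as the redundant and release it; the primary structure is a cantilever fixed at X.
Deflection at Y on the released cantilever, summing each load's contribution:
  triangular load, peak 27.7 at the fixed end: w₀L⁴/(30EI) = 413.4/EI
  point load 86 at a = 1.53: Pa²(3L − a)/(6EI) = 411.7/EI
  UDL 36.25: wL⁴/(8EI) = 2029/EI
  δ_0 = 2854/EI
Flexibility coefficient — unit upward force at Y: δ_{YY} = L³/(3EI) = 32.45/EI.
Compatibility at Y: δ_0 − R_Y·δ_{YY} = 0, so R_Y = 2854/32.45 = 87.96 kip.

R_Y = 87.96 kip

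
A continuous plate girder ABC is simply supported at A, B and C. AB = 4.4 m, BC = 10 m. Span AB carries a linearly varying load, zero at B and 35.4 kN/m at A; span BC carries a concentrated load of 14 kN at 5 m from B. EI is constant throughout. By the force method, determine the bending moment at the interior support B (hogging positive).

M_B = 30.44 kN·m

Insert a hinge at B; M_B is the redundant, and each span becomes simply supported.
Discontinuity in slope at B on the released structure — sum the simple-span end rotations:
  span AB: triangular load, peak 35.4: 7w₀L³/(360EI) = 58.63/EI
  span BC: point load 14 at a = 5: Pab(L + b)/(6LEI) = 87.5/EI
  relative rotation θ_0 = (58.63 + 87.5)/EI = 146.1/EI
A unit hogging moment at B produces rotation L₁/(3EI) + L₂/(3EI) = 4.8/EI.
Compatibility: M_B·(L₁+L₂)/(3EI) = θ_0, giving M_B = 30.44 kN·m (hogging).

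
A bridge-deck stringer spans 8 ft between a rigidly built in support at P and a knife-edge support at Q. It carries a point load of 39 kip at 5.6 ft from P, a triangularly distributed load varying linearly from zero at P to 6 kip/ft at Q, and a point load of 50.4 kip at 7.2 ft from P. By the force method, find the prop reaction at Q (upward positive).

Choose R_Q as the redundant. The primary structure is the cantilever fixed at P.
Free-end deflection of the primary structure under the applied loading (downward +):
  point load 39 at a = 5.6: Pa²(3L − a)/(6EI) = 3751/EI
  triangular load, peak 6 at the free end: 11w₀L⁴/(120EI) = 2253/EI
  point load 50.4 at a = 7.2: Pa²(3L − a)/(6EI) = 7316/EI
  δ_0 = 13319/EI
Flexibility coefficient — unit upward force at Q: δ_{QQ} = L³/(3EI) = 170.7/EI.
Compatibility at Q: δ_0 − R_Q·δ_{QQ} = 0, so R_Q = 13319/170.7 = 78.04 kip.

R_Q = 78.04 kip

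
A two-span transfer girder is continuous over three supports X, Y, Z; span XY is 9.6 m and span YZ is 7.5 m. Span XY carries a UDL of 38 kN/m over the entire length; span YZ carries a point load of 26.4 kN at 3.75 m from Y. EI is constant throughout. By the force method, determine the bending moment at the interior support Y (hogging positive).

M_Y = 262 kN·m

Release continuity at Y by inserting a hinge; the redundant is the internal moment M_Y. The primary structure is two simply-supported spans XY and YZ.
Discontinuity in slope at Y on the released structure — sum the simple-span end rotations:
  span XY: UDL 38: wL³/(24EI) = 1401/EI
  span YZ: point load 26.4 at a = 3.75: Pab(L + b)/(6LEI) = 92.81/EI
  relative rotation θ_0 = (1401 + 92.81)/EI = 1494/EI
A unit hogging moment at Y produces rotation L₁/(3EI) + L₂/(3EI) = 5.7/EI.
Compatibility: M_Y·(L₁+L₂)/(3EI) = θ_0, giving M_Y = 262 kN·m (hogging).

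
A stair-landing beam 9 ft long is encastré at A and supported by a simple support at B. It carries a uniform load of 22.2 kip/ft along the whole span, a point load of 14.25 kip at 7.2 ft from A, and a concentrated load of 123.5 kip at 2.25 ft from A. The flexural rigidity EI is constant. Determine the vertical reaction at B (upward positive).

Choose R_B as the redundant. The primary structure is the cantilever fixed at A.
Primary-structure tip deflection at B by superposition:
  UDL 22.2: wL⁴/(8EI) = 18207/EI
  point load 14.25 at a = 7.2: Pa²(3L − a)/(6EI) = 2438/EI
  point load 123.5 at a = 2.25: Pa²(3L − a)/(6EI) = 2579/EI
  δ_0 = 23224/EI
Flexibility coefficient — unit upward force at B: δ_{BB} = L³/(3EI) = 243/EI.
Compatibility at B: δ_0 − R_B·δ_{BB} = 0, so R_B = 23224/243 = 95.57 kip.

R_B = 95.57 kip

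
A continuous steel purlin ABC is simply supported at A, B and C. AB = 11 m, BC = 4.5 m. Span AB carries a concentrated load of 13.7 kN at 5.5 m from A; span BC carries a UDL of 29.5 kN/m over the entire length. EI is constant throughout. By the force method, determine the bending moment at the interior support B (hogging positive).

M_B = 41.73 kN·m

Insert a hinge at B; M_B is the redundant, and each span becomes simply supported.
End slopes at the hinge B, treating each span as simply supported:
  span AB: point load 13.7 at a = 5.5: Pab(L + a)/(6LEI) = 103.6/EI
  span BC: UDL 29.5: wL³/(24EI) = 112/EI
  relative rotation θ_0 = (103.6 + 112)/EI = 215.6/EI
A unit hogging moment at B produces rotation L₁/(3EI) + L₂/(3EI) = 5.167/EI.
Slope continuity at B: θ_0 = M_B·5.167/EI, so M_B = 215.6/5.167 = 41.73 kN·m (hogging).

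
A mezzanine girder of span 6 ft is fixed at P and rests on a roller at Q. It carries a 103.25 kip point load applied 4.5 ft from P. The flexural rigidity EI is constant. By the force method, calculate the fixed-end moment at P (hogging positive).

M_P = 72.6 kip·ft

Release the roller at Q. Primary structure: cantilever fixed at P.
Deflection at Q on the released cantilever, summing each load's contribution:
  point load 103.25 at a = 4.5: Pa²(3L − a)/(6EI) = 4704/EI
Flexibility coefficient — unit upward force at Q: δ_{QQ} = L³/(3EI) = 72/EI.
The prop prevents deflection at Q: R_Q = δ_0/δ_{QQ} = 4704/72 = 65.34 kip.
Moment equilibrium about P: M_P = Σ(load moments about P) − R_Q·L = 464.6 − 65.34×6 = 72.6 kip·ft.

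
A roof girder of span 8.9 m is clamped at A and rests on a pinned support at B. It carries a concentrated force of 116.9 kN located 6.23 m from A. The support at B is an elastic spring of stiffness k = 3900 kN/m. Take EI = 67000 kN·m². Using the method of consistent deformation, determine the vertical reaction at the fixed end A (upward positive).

Choose R_B as the redundant. The primary structure is the cantilever fixed at A.
Deflection at B on the released cantilever, summing each load's contribution:
  point load 116.9 at a = 6.23: Pa²(3L − a)/(6EI) = 15480/EI
Flexibility coefficient — unit upward force at B: δ_{BB} = L³/(3EI) = 235/EI.
With EI = 67000 kN·m²: δ_0 = 0.23104 m and δ_{BB} = 0.003507 m/kN.
Compatibility — the spring shortens by R_B/k under the reaction it provides: δ_0 − R_B·δ_{BB} = R_B/k. With 1/k = 0.000256 m/kN, R_B = δ_0 / (δ_{BB} + 1/k) = 0.23104 / (0.003507 + 0.000256) = 61.39 kN.
Vertical equilibrium: R_A = ΣP − R_B = 116.9 − 61.39 = 55.51 kN.

R_A = 55.51 kN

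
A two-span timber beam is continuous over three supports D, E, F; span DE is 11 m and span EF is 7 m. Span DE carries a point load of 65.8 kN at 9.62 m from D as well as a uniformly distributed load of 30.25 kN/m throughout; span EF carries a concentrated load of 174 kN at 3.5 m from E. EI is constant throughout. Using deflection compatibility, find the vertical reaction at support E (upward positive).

R_E = 407.7 kN

Take M_E as the redundant. Released structure: two simple spans DE and EF with a hinge at E.
Rotations at E on the released spans (each span's end-slope, ×1/EI):
  span DE: point load 65.8 at a = 9.62: Pab(L + a)/(6LEI) = 272.9/EI
  span DE: UDL 30.25: wL³/(24EI) = 1678/EI
  span EF: point load 174 at a = 3.5: Pab(L + b)/(6LEI) = 532.9/EI
  relative rotation θ_0 = (1951 + 532.9)/EI = 2483/EI
A unit hogging moment at E produces rotation L₁/(3EI) + L₂/(3EI) = 6/EI.
Compatibility: M_E·(L₁+L₂)/(3EI) = θ_0, giving M_E = 413.9 kN·m (hogging).
Span DE, ΣM about D with M_E applied at E: R_E^{DE}·11 = 2463 + 413.9, so R_E^{DE} = 261.5 kN and R_D = 398.6 − 261.5 = 137 kN.
Span EF, ΣM about F: R_E^{EF}·7 = 609 + 413.9, so R_E^{EF} = 146.1 kN and R_F = 174 − 146.1 = 27.87 kN.
R_E = 261.5 + 146.1 = 407.7 kN.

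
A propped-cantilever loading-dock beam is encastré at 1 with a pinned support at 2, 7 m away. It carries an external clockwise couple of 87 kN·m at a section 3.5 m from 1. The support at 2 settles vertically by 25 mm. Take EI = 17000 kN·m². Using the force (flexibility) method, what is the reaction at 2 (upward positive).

R_2 = 10.26 kN

Remove the prop at 2; the released (primary) structure is a cantilever built in at 1.
Deflection at 2 on the released cantilever, summing each load's contribution:
  clockwise couple 87 at a = 3.5: M₀a(2L − a)/(2EI) = 1599/EI
Flexibility coefficient — unit upward force at 2: δ_{22} = L³/(3EI) = 114.3/EI.
With EI = 17000 kN·m²: δ_0 = 0.094037 m and δ_{22} = 0.006725 m/kN.
Compatibility — the beam at 2 must follow the support down by 0.025 m: δ_0 − R_2·δ_{22} = 0.025, so R_2 = (0.094037 − 0.025)/0.006725 = 10.26 kN.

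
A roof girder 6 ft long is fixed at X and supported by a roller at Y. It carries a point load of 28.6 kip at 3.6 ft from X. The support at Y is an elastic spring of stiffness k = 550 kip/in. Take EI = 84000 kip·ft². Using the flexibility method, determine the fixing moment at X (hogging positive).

Remove the prop at Y; the released (primary) structure is a cantilever built in at X.
Free-end deflection of the primary structure under the applied loading (downward +):
  point load 28.6 at a = 3.6: Pa²(3L − a)/(6EI) = 889.6/EI
Flexibility coefficient — unit upward force at Y: δ_{YY} = L³/(3EI) = 72/EI.
With EI = 84000 kip·ft²: δ_0 = 0.01059 ft and δ_{YY} = 0.000857 ft/kip.
Compatibility — the spring shortens by R_Y/k under the reaction it provides: δ_0 − R_Y·δ_{YY} = R_Y/k. With 1/k = 1/(550×12) ft/kip = 0.000152 ft/kip, R_Y = δ_0 / (δ_{YY} + 1/k) = 0.01059 / (0.000857 + 0.000152) = 10.5 kip.
Moment equilibrium about X: M_X = Σ(load moments about X) − R_Y·L = 103 − 10.5×6 = 39.96 kip·ft.

M_X = 39.96 kip·ft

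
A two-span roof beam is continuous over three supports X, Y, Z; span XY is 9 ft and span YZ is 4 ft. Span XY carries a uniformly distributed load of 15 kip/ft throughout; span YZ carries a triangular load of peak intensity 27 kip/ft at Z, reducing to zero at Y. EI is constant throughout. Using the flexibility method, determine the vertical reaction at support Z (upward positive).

Release continuity at Y by inserting a hinge; the redundant is the internal moment M_Y. The primary structure is two simply-supported spans XY and YZ.
Discontinuity in slope at Y on the released structure — sum the simple-span end rotations:
  span XY: UDL 15: wL³/(24EI) = 455.6/EI
  span YZ: triangular load, peak 27: 7w₀L³/(360EI) = 33.6/EI
  relative rotation θ_0 = (455.6 + 33.6)/EI = 489.2/EI
A unit hogging moment at Y produces rotation L₁/(3EI) + L₂/(3EI) = 4.333/EI.
Compatibility: M_Y·(L₁+L₂)/(3EI) = θ_0, giving M_Y = 112.9 kip·ft (hogging).
Span YZ, ΣM about Z: R_Y^{YZ}·4 = 72 + 112.9, so R_Y^{YZ} = 46.22 kip and R_Z = 54 − 46.22 = 7.775 kip.

R_Z = 7.775 kip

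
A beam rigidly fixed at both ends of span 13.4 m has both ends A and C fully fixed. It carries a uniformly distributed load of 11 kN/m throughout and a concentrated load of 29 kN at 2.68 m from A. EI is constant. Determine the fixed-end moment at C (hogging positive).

M_C = 177 kN·m

Release both end moments; the primary structure is a simply-supported span AC with redundants M_A and M_C.
Simple-span end rotations at A and C under the given loads:
  at A: UDL 11: wL³/(24EI) = 1103/EI
  at C: UDL 11: wL³/(24EI) = 1103/EI
  at A: point load 29 at a = 2.68: Pab(L + b)/(6LEI) = 249.9/EI
  at C: point load 29 at a = 2.68: Pab(L + a)/(6LEI) = 166.6/EI
  θ_A0 = 1353/EI,  θ_C0 = 1269/EI
Flexibility coefficients: a unit moment at one end gives L/(3EI) there and L/(6EI) at the far end, so f₁₁ = f₂₂ = 4.467/EI and f₁₂ = f₂₁ = 2.233/EI.
Compatibility — zero rotation at each built-in end:
  4.467 M_A + 2.233 M_C = 1353
  2.233 M_A + 4.467 M_C = 1269
Solving the pair gives M_A = 214.3 kN·m and M_C = 177 kN·m (hogging).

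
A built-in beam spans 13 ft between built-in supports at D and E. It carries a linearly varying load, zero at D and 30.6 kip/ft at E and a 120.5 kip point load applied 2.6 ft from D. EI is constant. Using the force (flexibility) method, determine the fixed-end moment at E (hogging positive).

Release both end moments; the primary structure is a simply-supported span DE with redundants M_D and M_E.
Simple-span end rotations at D and E under the given loads:
  at D: triangular load, peak 30.6: 7w₀L³/(360EI) = 1307/EI
  at E: triangular load, peak 30.6: w₀L³/(45EI) = 1494/EI
  at D: point load 120.5 at a = 2.6: Pab(L + b)/(6LEI) = 977.5/EI
  at E: point load 120.5 at a = 2.6: Pab(L + a)/(6LEI) = 651.7/EI
  θ_D0 = 2285/EI,  θ_E0 = 2146/EI
Flexibility coefficients: a unit moment at one end gives L/(3EI) there and L/(6EI) at the far end, so f₁₁ = f₂₂ = 4.333/EI and f₁₂ = f₂₁ = 2.167/EI.
Compatibility — zero rotation at each built-in end:
  4.333 M_D + 2.167 M_E = 2285
  2.167 M_D + 4.333 M_E = 2146
Solving the pair gives M_D = 372.9 kip·ft and M_E = 308.7 kip·ft (hogging).

M_E = 308.7 kip·ft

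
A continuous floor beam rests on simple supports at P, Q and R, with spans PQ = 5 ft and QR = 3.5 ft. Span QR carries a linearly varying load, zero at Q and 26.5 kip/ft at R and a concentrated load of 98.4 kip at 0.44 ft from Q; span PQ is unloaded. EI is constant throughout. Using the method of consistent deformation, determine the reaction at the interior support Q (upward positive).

Release continuity at Q by inserting a hinge; the redundant is the internal moment M_Q. The primary structure is two simply-supported spans PQ and QR.
Discontinuity in slope at Q on the released structure — sum the simple-span end rotations:
  span QR: triangular load, peak 26.5: 7w₀L³/(360EI) = 22.09/EI
  span QR: point load 98.4 at a = 0.44: Pab(L + b)/(6LEI) = 41.39/EI
  relative rotation θ_0 = (0 + 63.48)/EI = 63.48/EI
A unit hogging moment at Q produces rotation L₁/(3EI) + L₂/(3EI) = 2.833/EI.
Compatibility: M_Q·(L₁+L₂)/(3EI) = θ_0, giving M_Q = 22.4 kip·ft (hogging).
Span PQ, ΣM about P with M_Q applied at Q: R_Q^{PQ}·5 = 0 + 22.4, so R_Q^{PQ} = 4.481 kip and R_P = 0 − 4.481 = -4.481 kip.
Span QR, ΣM about R: R_Q^{QR}·3.5 = 355.2 + 22.4, so R_Q^{QR} = 107.9 kip and R_R = 144.8 − 107.9 = 36.89 kip.
R_Q = 4.481 + 107.9 = 112.4 kip.

R_Q = 112.4 kip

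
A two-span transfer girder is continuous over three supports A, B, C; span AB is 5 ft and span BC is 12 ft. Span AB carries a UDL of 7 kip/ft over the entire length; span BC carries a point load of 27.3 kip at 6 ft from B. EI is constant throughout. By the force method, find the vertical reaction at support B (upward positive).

Insert a hinge at B; M_B is the redundant, and each span becomes simply supported.
Rotations at B on the released spans (each span's end-slope, ×1/EI):
  span AB: UDL 7: wL³/(24EI) = 36.46/EI
  span BC: point load 27.3 at a = 6: Pab(L + b)/(6LEI) = 245.7/EI
  relative rotation θ_0 = (36.46 + 245.7)/EI = 282.2/EI
A unit hogging moment at B produces rotation L₁/(3EI) + L₂/(3EI) = 5.667/EI.
Compatibility: M_B·(L₁+L₂)/(3EI) = θ_0, giving M_B = 49.79 kip·ft (hogging).
Span AB, ΣM about A with M_B applied at B: R_B^{AB}·5 = 87.5 + 49.79, so R_B^{AB} = 27.46 kip and R_A = 35 − 27.46 = 7.541 kip.
Span BC, ΣM about C: R_B^{BC}·12 = 163.8 + 49.79, so R_B^{BC} = 17.8 kip and R_C = 27.3 − 17.8 = 9.501 kip.
R_B = 27.46 + 17.8 = 45.26 kip.

R_B = 45.26 kip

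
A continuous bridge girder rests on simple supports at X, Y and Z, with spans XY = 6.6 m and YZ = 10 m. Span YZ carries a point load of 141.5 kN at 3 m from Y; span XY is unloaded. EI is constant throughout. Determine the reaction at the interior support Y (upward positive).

Release continuity at Y by inserting a hinge; the redundant is the internal moment M_Y. The primary structure is two simply-supported spans XY and YZ.
Discontinuity in slope at Y on the released structure — sum the simple-span end rotations:
  span YZ: point load 141.5 at a = 3: Pab(L + b)/(6LEI) = 841.9/EI
  relative rotation θ_0 = (0 + 841.9)/EI = 841.9/EI
A unit hogging moment at Y produces rotation L₁/(3EI) + L₂/(3EI) = 5.533/EI.
Slope continuity at Y: θ_0 = M_Y·5.533/EI, so M_Y = 841.9/5.533 = 152.2 kN·m (hogging).
Span XY, ΣM about X with M_Y applied at Y: R_Y^{XY}·6.6 = 0 + 152.2, so R_Y^{XY} = 23.05 kN and R_X = 0 − 23.05 = -23.05 kN.
Span YZ, ΣM about Z: R_Y^{YZ}·10 = 990.5 + 152.2, so R_Y^{YZ} = 114.3 kN and R_Z = 141.5 − 114.3 = 27.23 kN.
R_Y = 23.05 + 114.3 = 137.3 kN.

R_Y = 137.3 kN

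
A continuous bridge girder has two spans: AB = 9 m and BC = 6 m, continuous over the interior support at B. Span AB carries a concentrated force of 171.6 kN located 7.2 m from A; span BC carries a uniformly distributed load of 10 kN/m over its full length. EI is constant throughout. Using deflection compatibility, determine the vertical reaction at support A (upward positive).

R_A = 17.49 kN

Insert a hinge at B; M_B is the redundant, and each span becomes simply supported.
End slopes at the hinge B, treating each span as simply supported:
  span AB: point load 171.6 at a = 7.2: Pab(L + a)/(6LEI) = 667.2/EI
  span BC: UDL 10: wL³/(24EI) = 90/EI
  relative rotation θ_0 = (667.2 + 90)/EI = 757.2/EI
A unit hogging moment at B produces rotation L₁/(3EI) + L₂/(3EI) = 5/EI.
Compatibility: M_B·(L₁+L₂)/(3EI) = θ_0, giving M_B = 151.4 kN·m (hogging).
Span AB, ΣM about A with M_B applied at B: R_B^{AB}·9 = 1236 + 151.4, so R_B^{AB} = 154.1 kN and R_A = 171.6 − 154.1 = 17.49 kN.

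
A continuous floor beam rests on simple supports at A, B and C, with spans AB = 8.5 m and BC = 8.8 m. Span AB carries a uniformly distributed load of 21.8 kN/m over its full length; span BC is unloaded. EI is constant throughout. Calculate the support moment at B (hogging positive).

M_B = 96.73 kN·m

Take M_B as the redundant. Released structure: two simple spans AB and BC with a hinge at B.
Discontinuity in slope at B on the released structure — sum the simple-span end rotations:
  span AB: UDL 21.8: wL³/(24EI) = 557.8/EI
  relative rotation θ_0 = (557.8 + 0)/EI = 557.8/EI
A unit hogging moment at B produces rotation L₁/(3EI) + L₂/(3EI) = 5.767/EI.
Compatibility: M_B·(L₁+L₂)/(3EI) = θ_0, giving M_B = 96.73 kN·m (hogging).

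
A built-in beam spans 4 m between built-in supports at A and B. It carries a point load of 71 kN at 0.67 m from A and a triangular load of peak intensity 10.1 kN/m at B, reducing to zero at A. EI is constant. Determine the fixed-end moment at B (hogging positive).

M_B = 14.71 kN·m

Release both end moments; the primary structure is a simply-supported span AB with redundants M_A and M_B.
Simple-span end rotations at A and B under the given loads:
  at A: point load 71 at a = 0.67: Pab(L + b)/(6LEI) = 48.38/EI
  at B: point load 71 at a = 0.67: Pab(L + a)/(6LEI) = 30.82/EI
  at A: triangular load, peak 10.1: 7w₀L³/(360EI) = 12.57/EI
  at B: triangular load, peak 10.1: w₀L³/(45EI) = 14.36/EI
  θ_A0 = 60.95/EI,  θ_B0 = 45.19/EI
Flexibility coefficients: a unit moment at one end gives L/(3EI) there and L/(6EI) at the far end, so f₁₁ = f₂₂ = 1.333/EI and f₁₂ = f₂₁ = 0.6667/EI.
Compatibility — zero rotation at each built-in end:
  1.333 M_A + 0.6667 M_B = 60.95
  0.6667 M_A + 1.333 M_B = 45.19
Solving the pair gives M_A = 38.36 kN·m and M_B = 14.71 kN·m (hogging).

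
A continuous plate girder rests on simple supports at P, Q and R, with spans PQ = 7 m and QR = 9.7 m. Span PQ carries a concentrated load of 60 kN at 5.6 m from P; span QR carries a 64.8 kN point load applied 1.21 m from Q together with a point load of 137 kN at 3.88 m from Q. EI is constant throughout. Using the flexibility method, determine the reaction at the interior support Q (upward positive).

Take M_Q as the redundant. Released structure: two simple spans PQ and QR with a hinge at Q.
Discontinuity in slope at Q on the released structure — sum the simple-span end rotations:
  span PQ: point load 60 at a = 5.6: Pab(L + a)/(6LEI) = 141.1/EI
  span QR: point load 64.8 at a = 1.21: Pab(L + b)/(6LEI) = 208.1/EI
  span QR: point load 137 at a = 3.88: Pab(L + b)/(6LEI) = 825/EI
  relative rotation θ_0 = (141.1 + 1033)/EI = 1174/EI
A unit hogging moment at Q produces rotation L₁/(3EI) + L₂/(3EI) = 5.567/EI.
Compatibility: M_Q·(L₁+L₂)/(3EI) = θ_0, giving M_Q = 210.9 kN·m (hogging).
Span PQ, ΣM about P with M_Q applied at Q: R_Q^{PQ}·7 = 336 + 210.9, so R_Q^{PQ} = 78.13 kN and R_P = 60 − 78.13 = -18.13 kN.
Span QR, ΣM about R: R_Q^{QR}·9.7 = 1347 + 210.9, so R_Q^{QR} = 160.7 kN and R_R = 201.8 − 160.7 = 41.14 kN.
R_Q = 78.13 + 160.7 = 238.8 kN.

R_Q = 238.8 kN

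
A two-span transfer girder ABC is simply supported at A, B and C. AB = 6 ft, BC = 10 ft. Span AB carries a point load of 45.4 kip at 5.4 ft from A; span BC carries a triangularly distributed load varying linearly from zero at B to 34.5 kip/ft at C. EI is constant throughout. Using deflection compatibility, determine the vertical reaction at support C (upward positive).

Take M_B as the redundant. Released structure: two simple spans AB and BC with a hinge at B.
Rotations at B on the released spans (each span's end-slope, ×1/EI):
  span AB: point load 45.4 at a = 5.4: Pab(L + a)/(6LEI) = 46.58/EI
  span BC: triangular load, peak 34.5: 7w₀L³/(360EI) = 670.8/EI
  relative rotation θ_0 = (46.58 + 670.8)/EI = 717.4/EI
A unit hogging moment at B produces rotation L₁/(3EI) + L₂/(3EI) = 5.333/EI.
Compatibility: M_B·(L₁+L₂)/(3EI) = θ_0, giving M_B = 134.5 kip·ft (hogging).
Span BC, ΣM about C: R_B^{BC}·10 = 575 + 134.5, so R_B^{BC} = 70.95 kip and R_C = 172.5 − 70.95 = 101.5 kip.

R_C = 101.5 kip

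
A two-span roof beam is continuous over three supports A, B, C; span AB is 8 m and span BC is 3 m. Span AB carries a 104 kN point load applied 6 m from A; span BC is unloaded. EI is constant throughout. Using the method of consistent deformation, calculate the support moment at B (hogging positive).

Take M_B as the redundant. Released structure: two simple spans AB and BC with a hinge at B.
Discontinuity in slope at B on the released structure — sum the simple-span end rotations:
  span AB: point load 104 at a = 6: Pab(L + a)/(6LEI) = 364/EI
  relative rotation θ_0 = (364 + 0)/EI = 364/EI
A unit hogging moment at B produces rotation L₁/(3EI) + L₂/(3EI) = 3.667/EI.
Compatibility: M_B·(L₁+L₂)/(3EI) = θ_0, giving M_B = 99.27 kN·m (hogging).

M_B = 99.27 kN·m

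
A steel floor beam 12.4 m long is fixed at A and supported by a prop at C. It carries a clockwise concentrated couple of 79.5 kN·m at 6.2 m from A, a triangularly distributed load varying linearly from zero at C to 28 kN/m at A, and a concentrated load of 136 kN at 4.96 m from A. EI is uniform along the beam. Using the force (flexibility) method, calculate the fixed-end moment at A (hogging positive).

M_A = 600.9 kN·m

Remove the prop at C; the released (primary) structure is a cantilever built in at A.
Free-end deflection of the primary structure under the applied loading (downward +):
  clockwise couple 79.5 at a = 6.2: M₀a(2L − a)/(2EI) = 4584/EI
  triangular load, peak 28 at the fixed end: w₀L⁴/(30EI) = 22066/EI
  point load 136 at a = 4.96: Pa²(3L − a)/(6EI) = 17978/EI
  δ_0 = 44628/EI
Flexibility coefficient — unit upward force at C: δ_{CC} = L³/(3EI) = 635.5/EI.
Compatibility at C: δ_0 − R_C·δ_{CC} = 0, so R_C = 44628/635.5 = 70.22 kN.
Moment equilibrium about A: M_A = Σ(load moments about A) − R_C·L = 1472 − 70.22×12.4 = 600.9 kN·m.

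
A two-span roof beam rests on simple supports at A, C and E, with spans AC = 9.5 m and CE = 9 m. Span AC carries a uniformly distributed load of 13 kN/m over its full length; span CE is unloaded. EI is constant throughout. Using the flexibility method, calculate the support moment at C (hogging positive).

M_C = 75.31 kN·m

Take M_C as the redundant. Released structure: two simple spans AC and CE with a hinge at C.
Discontinuity in slope at C on the released structure — sum the simple-span end rotations:
  span AC: UDL 13: wL³/(24EI) = 464.4/EI
  relative rotation θ_0 = (464.4 + 0)/EI = 464.4/EI
A unit hogging moment at C produces rotation L₁/(3EI) + L₂/(3EI) = 6.167/EI.
Compatibility: M_C·(L₁+L₂)/(3EI) = θ_0, giving M_C = 75.31 kN·m (hogging).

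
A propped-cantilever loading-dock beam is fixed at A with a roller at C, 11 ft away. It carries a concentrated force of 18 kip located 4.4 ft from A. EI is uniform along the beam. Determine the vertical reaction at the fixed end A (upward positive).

Choose R_C as the redundant. The primary structure is the cantilever fixed at A.
Deflection at C on the released cantilever, summing each load's contribution:
  point load 18 at a = 4.4: Pa²(3L − a)/(6EI) = 1661/EI
Flexibility coefficient — unit upward force at C: δ_{CC} = L³/(3EI) = 443.7/EI.
Compatibility at C: δ_0 − R_C·δ_{CC} = 0, so R_C = 1661/443.7 = 3.744 kip.
Vertical equilibrium: R_A = ΣP − R_C = 18 − 3.744 = 14.26 kip.

R_A = 14.26 kip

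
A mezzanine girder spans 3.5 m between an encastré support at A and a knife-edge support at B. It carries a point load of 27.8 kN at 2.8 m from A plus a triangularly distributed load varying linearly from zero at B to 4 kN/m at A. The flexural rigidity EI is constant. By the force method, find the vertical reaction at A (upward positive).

R_A = 13.83 kN

Take the reaction at B as the redundant and release it; the primary structure is a cantilever fixed at A.
Free-end deflection of the primary structure under the applied loading (downward +):
  point load 27.8 at a = 2.8: Pa²(3L − a)/(6EI) = 279.7/EI
  triangular load, peak 4 at the fixed end: w₀L⁴/(30EI) = 20.01/EI
  δ_0 = 299.7/EI
Tip deflection under a unit load at B: L³/(3EI) = 14.29/EI.
The prop prevents deflection at B: R_B = δ_0/δ_{BB} = 299.7/14.29 = 20.97 kN.
Vertical equilibrium: R_A = ΣP − R_B = 34.8 − 20.97 = 13.83 kN.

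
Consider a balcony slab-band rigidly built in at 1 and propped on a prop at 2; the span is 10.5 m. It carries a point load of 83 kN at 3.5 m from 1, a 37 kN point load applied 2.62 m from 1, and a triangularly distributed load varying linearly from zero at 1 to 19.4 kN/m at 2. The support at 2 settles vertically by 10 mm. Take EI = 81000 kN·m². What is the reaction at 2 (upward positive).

R_2 = 69.38 kN

Remove the prop at 2; the released (primary) structure is a cantilever built in at 1.
Primary-structure tip deflection at 2 by superposition:
  point load 83 at a = 3.5: Pa²(3L − a)/(6EI) = 4745/EI
  point load 37 at a = 2.62: Pa²(3L − a)/(6EI) = 1223/EI
  triangular load, peak 19.4 at the free end: 11w₀L⁴/(120EI) = 21616/EI
  δ_0 = 27583/EI
Flexibility coefficient — unit upward force at 2: δ_{22} = L³/(3EI) = 385.9/EI.
With EI = 81000 kN·m²: δ_0 = 0.34053 m and δ_{22} = 0.004764 m/kN.
Compatibility — the beam at 2 must follow the support down by 0.01 m: δ_0 − R_2·δ_{22} = 0.01, so R_2 = (0.34053 − 0.01)/0.004764 = 69.38 kN.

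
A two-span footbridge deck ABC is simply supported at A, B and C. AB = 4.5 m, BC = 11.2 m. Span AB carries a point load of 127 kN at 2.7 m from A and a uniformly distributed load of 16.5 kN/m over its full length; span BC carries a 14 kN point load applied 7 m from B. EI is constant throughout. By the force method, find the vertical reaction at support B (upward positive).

R_B = 137.7 kN

Insert a hinge at B; M_B is the redundant, and each span becomes simply supported.
Rotations at B on the released spans (each span's end-slope, ×1/EI):
  span AB: point load 127 at a = 2.7: Pab(L + a)/(6LEI) = 164.6/EI
  span AB: UDL 16.5: wL³/(24EI) = 62.65/EI
  span BC: point load 14 at a = 7: Pab(L + b)/(6LEI) = 94.33/EI
  relative rotation θ_0 = (227.2 + 94.33)/EI = 321.6/EI
A unit hogging moment at B produces rotation L₁/(3EI) + L₂/(3EI) = 5.233/EI.
Compatibility: M_B·(L₁+L₂)/(3EI) = θ_0, giving M_B = 61.45 kN·m (hogging).
Span AB, ΣM about A with M_B applied at B: R_B^{AB}·4.5 = 510 + 61.45, so R_B^{AB} = 127 kN and R_A = 201.2 − 127 = 74.27 kN.
Span BC, ΣM about C: R_B^{BC}·11.2 = 58.8 + 61.45, so R_B^{BC} = 10.74 kN and R_C = 14 − 10.74 = 3.264 kN.
R_B = 127 + 10.74 = 137.7 kN.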